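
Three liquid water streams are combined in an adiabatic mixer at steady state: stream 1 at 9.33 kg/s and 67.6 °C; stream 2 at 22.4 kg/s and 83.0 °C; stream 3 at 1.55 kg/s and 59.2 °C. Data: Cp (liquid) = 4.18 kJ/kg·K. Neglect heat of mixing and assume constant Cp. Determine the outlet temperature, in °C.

T_out = 77.6 °C

Adiabatic, steady state ⇒ Σ ṁᵢCp,ᵢ(T_out − Tᵢ) = 0
T_out = Σ ṁᵢCp,ᵢTᵢ / Σ ṁᵢCp,ᵢ
      = 10791 / 139.11 = 77.574 °C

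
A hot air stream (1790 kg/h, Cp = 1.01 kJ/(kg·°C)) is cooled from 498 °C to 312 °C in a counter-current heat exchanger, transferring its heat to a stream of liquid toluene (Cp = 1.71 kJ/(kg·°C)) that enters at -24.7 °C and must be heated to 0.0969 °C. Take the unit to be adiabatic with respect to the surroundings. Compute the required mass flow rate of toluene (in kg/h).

Heat released by hot stream: Q = 1790 × 1.01 × (498 − 312) = 336270 kJ/h
Energy balance on cold side (adiabatic exchanger): Q = ṁ_c·Cp_c·(T_c,out − T_c,in)
ṁ_c = 336270 / [1.71 × (0.0969 − -24.7)] = 7930.4 kg/h

ṁ_c = 7930 kg/h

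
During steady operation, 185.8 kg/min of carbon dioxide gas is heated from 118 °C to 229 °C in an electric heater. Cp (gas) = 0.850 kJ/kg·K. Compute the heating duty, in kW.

Q = ṁ·Cp·ΔT = 185.8 × 0.850 × (229 − 118) = 17530 kJ/min
Converting: 17530 / 60 s = 292.17 kW

Q = 292 kW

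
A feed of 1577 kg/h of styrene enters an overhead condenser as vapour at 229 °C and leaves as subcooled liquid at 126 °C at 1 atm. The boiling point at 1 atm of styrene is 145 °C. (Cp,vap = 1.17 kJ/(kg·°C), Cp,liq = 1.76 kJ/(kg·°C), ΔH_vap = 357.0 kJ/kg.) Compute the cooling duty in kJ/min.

vapour 229→145 °C: -98.28 kJ/kg
condensation at 145 °C: -357 kJ/kg
liquid 145→126 °C: -33.44 kJ/kg
Δh = -98.28 + -357 + -33.44 = -488.72 kJ/kg
Q = ṁ·Δh = 1577 kg/h × -488.72 kJ/kg = -770710 kJ/h
|Q| = 214.09 kW = 12845 kJ/min

Q_c = 12800 kJ/min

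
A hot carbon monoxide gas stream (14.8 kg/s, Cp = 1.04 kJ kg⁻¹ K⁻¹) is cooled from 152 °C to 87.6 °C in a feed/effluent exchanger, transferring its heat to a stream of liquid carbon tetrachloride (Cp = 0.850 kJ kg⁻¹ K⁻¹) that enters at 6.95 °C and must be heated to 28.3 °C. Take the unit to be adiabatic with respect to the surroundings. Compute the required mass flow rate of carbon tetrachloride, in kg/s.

ṁ_c = 54.6 kg/s

Heat released by hot stream: Q = 14.8 × 1.04 × (152 − 87.6) = 991.24 kJ/s
Energy balance on cold side (adiabatic exchanger): Q = ṁ_c·Cp_c·(T_c,out − T_c,in)
ṁ_c = 991.24 / [0.850 × (28.3 − 6.95)] = 54.622 kg/s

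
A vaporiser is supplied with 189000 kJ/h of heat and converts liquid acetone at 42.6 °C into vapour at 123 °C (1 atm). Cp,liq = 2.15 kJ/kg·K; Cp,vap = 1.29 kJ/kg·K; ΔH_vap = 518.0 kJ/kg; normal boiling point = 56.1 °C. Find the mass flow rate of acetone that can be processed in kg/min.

ṁ = 4.97 kg/min

Δh = 2.15×(56.1−42.6) + 518.0 + 1.29×(123−56.1) = 633.33 kJ/kg
Q = 189000 kJ/h = 52.5 kJ/s = 3150 kJ/min
ṁ = Q/Δh = 3150 / 633.33 = 4.9737 kg/min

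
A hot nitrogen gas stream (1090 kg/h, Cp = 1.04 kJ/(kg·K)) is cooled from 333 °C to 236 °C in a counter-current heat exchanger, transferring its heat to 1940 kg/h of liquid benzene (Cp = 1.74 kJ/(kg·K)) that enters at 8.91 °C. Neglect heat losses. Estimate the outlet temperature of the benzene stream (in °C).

Heat released by hot stream: Q = 1090 × 1.04 × (333 − 236) = 109960 kJ/h
Energy balance on cold side (adiabatic exchanger): Q = ṁ_c·Cp_c·(T_c,out − T_c,in)
T_c,out = 8.91 + 109960/(1940 × 1.74) = 41.485 °C

T_c,out = 41.5 °C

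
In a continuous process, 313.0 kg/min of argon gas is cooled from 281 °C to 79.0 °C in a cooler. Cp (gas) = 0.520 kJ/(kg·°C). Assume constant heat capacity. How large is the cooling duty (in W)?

Q_c = 548000 W

Q = ṁ·Cp·ΔT = 313.0 × 0.520 × (79.0 − 281) = -32878 kJ/min
Converting: 32878 / 60 s = 547.96 kW
Cooling duty = 547960 W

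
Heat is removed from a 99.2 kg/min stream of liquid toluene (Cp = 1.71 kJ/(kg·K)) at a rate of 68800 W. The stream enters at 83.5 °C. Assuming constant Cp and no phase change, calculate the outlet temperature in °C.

Q = 68800 W = 4128 kJ/min
ΔT = Q/(ṁ·Cp) = 4128/(99.2×1.71) = 24.335 K
T_out = 83.5 − 24.335 = 59.165 °C

T_out = 59.2 °C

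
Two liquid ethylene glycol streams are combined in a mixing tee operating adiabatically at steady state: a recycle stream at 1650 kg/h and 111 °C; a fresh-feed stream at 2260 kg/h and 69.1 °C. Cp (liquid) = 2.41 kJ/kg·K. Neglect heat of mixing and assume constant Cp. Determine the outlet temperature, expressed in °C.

T_out = 86.8 °C

No heat crosses the boundary, so H_out = H_in.
T_out = Σ ṁᵢCp,ᵢTᵢ / Σ ṁᵢCp,ᵢ
      = 817750 / 9423.1 = 86.782 °C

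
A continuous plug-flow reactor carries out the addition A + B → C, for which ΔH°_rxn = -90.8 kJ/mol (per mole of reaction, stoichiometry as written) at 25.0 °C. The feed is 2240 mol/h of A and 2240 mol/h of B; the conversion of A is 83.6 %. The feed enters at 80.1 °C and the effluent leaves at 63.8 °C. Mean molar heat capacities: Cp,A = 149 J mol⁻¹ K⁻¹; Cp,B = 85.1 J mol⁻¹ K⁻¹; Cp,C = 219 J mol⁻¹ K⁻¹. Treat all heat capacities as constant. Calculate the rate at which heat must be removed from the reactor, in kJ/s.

Q_out = 49.9 kJ/s

Extent of reaction ξ = 0.836 × 2240 = 1872.6 mol/h
Reaction term: ξ·ΔH°_rxn = 1872.6 × -90.8 = -170040 kJ/h
Sensible, feed 80.1→25 °C: -28894 kJ/h
Outlet flows (mol/h): A 367.36, B 367.36, C 1872.6
Sensible, products 25→63.8 °C: 19249 kJ/h
Q = ΔH = -179680 kJ/h = -49.911 kW
Heat removed = 49.911 kJ/s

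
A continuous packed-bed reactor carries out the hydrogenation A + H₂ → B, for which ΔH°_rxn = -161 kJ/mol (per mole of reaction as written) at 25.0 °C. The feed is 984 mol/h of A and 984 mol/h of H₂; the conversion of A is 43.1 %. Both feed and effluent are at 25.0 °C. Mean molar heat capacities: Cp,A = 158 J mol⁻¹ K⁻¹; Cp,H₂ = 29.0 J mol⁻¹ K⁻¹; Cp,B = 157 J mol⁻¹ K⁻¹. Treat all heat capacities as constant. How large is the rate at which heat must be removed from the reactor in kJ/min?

Extent of reaction ξ = 0.431 × 984 = 424.1 mol/h
Reaction term: ξ·ΔH°_rxn = 424.1 × -161 = -68281 kJ/h
Q = ΔH = -68281 kJ/h = -18.967 kW
Heat removed = 1138 kJ/min

Q_out = 1140 kJ/min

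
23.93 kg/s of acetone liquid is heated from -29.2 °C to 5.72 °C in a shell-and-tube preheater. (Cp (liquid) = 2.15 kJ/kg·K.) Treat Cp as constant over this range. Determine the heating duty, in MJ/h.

Q = 6470 MJ/h

Q = ṁ·Cp·ΔT = 23.93 × 2.15 × (5.72 − -29.2) = 1796.6 kJ/s
Heating duty = 6467.8 MJ/h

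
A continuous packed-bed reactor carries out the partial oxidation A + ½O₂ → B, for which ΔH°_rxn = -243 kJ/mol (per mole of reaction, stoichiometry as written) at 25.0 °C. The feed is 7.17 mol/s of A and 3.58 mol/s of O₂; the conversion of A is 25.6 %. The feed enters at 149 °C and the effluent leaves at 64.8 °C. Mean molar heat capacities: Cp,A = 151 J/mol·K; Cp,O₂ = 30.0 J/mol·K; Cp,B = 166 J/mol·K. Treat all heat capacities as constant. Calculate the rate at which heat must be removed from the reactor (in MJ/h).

Extent of reaction ξ = 0.256 × 7.17 = 1.8355 mol/s
Reaction term: ξ·ΔH°_rxn = 1.8355 × -243 = -446.03 kJ/s
Sensible, feed 149→25 °C: -147.57 kJ/s
Outlet flows (mol/s): A 5.3345, O₂ 2.6622, B 1.8355
Sensible, products 25→64.8 °C: 47.365 kJ/s
Q = ΔH = -546.24 kJ/s = -546.24 kW
Heat removed = 1966.4 MJ/h

Q_out = 1970 MJ/h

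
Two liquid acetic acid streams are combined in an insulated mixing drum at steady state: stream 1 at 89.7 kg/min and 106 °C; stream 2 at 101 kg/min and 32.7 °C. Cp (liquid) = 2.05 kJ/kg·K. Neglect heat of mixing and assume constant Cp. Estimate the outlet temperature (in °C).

Energy balance with Q = 0: Σ ṁᵢCp,ᵢ(T_out − Tᵢ) = 0
Σ ṁᵢCp,ᵢTᵢ = 89.7×2.05×106 + 101×2.05×32.7 = 26262
Σ ṁᵢCp,ᵢ = 89.7×2.05 + 101×2.05 = 390.93
T_out = 26262 / 390.93 = 67.178 °C

T_out = 67.2 °C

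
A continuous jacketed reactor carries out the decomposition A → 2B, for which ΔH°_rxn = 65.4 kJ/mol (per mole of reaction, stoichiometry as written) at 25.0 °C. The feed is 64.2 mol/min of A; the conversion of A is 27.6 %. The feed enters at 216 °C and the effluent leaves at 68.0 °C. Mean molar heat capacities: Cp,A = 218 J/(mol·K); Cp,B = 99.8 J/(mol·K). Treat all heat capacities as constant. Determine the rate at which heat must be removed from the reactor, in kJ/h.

Q_out = 55600 kJ/h

Extent of reaction ξ = 0.276 × 64.2 = 17.719 mol/min
Reaction term: ξ·ΔH°_rxn = 17.719 × 65.4 = 1158.8 kJ/min
Sensible, feed 216→25 °C: -2673.2 kJ/min
Outlet flows (mol/min): A 46.481, B 35.438
Sensible, products 25→68.0 °C: 587.79 kJ/min
Q = ΔH = -926.53 kJ/min = -15.442 kW
Heat removed = 55592 kJ/h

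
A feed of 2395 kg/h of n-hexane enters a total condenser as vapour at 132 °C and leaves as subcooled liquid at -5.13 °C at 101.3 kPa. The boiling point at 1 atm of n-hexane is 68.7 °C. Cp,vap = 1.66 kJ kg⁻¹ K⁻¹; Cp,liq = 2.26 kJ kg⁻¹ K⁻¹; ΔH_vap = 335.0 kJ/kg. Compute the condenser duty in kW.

Q_c = 404 kW

vapour 132→68.7 °C: -105.08 kJ/kg
condensation at 68.7 °C: -335 kJ/kg
liquid 68.7→-5.13 °C: -166.86 kJ/kg
Δh = -105.08 + -335 + -166.86 = -606.93 kJ/kg
Q = ṁ·Δh = 2395 kg/h × -606.93 kJ/kg = -1.4536e+06 kJ/h
|Q| = 403.78 kW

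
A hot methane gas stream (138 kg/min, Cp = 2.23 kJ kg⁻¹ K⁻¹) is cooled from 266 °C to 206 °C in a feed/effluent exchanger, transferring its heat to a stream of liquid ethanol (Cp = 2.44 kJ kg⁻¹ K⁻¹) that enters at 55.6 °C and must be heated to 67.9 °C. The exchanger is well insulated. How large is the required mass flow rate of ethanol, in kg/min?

Heat released by hot stream: Q = 138 × 2.23 × (266 − 206) = 18464 kJ/min
Energy balance on cold side (adiabatic exchanger): Q = ṁ_c·Cp_c·(T_c,out − T_c,in)
ṁ_c = 18464 / [2.44 × (67.9 − 55.6)] = 615.23 kg/min

ṁ_c = 615 kg/min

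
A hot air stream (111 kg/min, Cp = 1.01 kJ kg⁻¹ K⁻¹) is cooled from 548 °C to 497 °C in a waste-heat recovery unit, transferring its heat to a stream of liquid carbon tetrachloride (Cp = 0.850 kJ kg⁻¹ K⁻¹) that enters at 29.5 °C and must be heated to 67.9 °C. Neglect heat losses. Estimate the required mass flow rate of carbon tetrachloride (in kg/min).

Heat released by hot stream: Q = 111 × 1.01 × (548 − 497) = 5717.6 kJ/min
Energy balance on cold side (adiabatic exchanger): Q = ṁ_c·Cp_c·(T_c,out − T_c,in)
ṁ_c = 5717.6 / [0.850 × (67.9 − 29.5)] = 175.17 kg/min

ṁ_c = 175 kg/min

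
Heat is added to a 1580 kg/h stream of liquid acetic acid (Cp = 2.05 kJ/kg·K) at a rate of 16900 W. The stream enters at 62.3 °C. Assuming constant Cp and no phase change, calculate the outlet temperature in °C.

Q = 16900 W = 60840 kJ/h
ΔT = Q/(ṁ·Cp) = 60840/(1580×2.05) = 18.784 K
T_out = 62.3 + 18.784 = 81.084 °C

T_out = 81.1 °C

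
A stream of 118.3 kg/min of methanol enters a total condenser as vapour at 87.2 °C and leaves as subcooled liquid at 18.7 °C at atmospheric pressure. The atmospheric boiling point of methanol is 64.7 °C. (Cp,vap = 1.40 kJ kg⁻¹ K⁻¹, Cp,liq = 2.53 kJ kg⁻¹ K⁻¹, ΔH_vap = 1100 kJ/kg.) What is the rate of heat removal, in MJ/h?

vapour 87.2→64.7 °C: -31.5 kJ/kg
condensation at 64.7 °C: -1100 kJ/kg
liquid 64.7→18.7 °C: -116.38 kJ/kg
Δh = -31.5 + -1100 + -116.38 = -1247.9 kJ/kg
Q = ṁ·Δh = 118.3 kg/min × -1247.9 kJ/kg = -147620 kJ/min
|Q| = 2460.4 kW = 8857.5 MJ/h

Q_c = 8860 MJ/h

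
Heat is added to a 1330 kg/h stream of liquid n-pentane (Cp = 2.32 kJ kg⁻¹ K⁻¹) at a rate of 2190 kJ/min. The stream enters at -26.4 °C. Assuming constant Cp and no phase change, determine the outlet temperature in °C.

T_out = 16.2 °C

Q = 2190 kJ/min = 131400 kJ/h
ΔT = Q/(ṁ·Cp) = 131400/(1330×2.32) = 42.585 K
T_out = -26.4 + 42.585 = 16.185 °C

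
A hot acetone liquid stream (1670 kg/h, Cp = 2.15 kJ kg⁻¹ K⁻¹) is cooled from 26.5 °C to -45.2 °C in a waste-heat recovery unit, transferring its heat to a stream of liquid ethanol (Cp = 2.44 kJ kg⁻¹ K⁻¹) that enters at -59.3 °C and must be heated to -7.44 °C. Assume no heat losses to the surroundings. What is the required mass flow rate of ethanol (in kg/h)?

Heat released by hot stream: Q = 1670 × 2.15 × (26.5 − -45.2) = 257440 kJ/h
Energy balance on cold side (adiabatic exchanger): Q = ṁ_c·Cp_c·(T_c,out − T_c,in)
ṁ_c = 257440 / [2.44 × (-7.44 − -59.3)] = 2034.5 kg/h

ṁ_c = 2030 kg/h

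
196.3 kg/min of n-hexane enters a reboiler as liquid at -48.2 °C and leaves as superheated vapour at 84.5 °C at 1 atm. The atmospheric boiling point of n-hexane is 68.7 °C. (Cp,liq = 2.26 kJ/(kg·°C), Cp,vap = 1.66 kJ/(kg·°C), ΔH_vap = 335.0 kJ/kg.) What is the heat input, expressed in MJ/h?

Q = 7370 MJ/h

liquid -48.2→68.7 °C: 264.19 kJ/kg
vaporisation at 68.7 °C: 335 kJ/kg
vapour 68.7→84.5 °C: 26.228 kJ/kg
Δh = 264.19 + 335 + 26.228 = 625.42 kJ/kg
Q = ṁ·Δh = 196.3 kg/min × 625.42 kJ/kg = 122770 kJ/min
|Q| = 2046.2 kW = 7366.2 MJ/h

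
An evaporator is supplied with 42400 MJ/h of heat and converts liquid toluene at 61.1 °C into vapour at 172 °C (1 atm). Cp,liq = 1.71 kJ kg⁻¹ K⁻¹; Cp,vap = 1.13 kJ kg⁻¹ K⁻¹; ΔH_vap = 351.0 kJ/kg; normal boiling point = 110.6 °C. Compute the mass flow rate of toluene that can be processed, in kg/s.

Δh = 1.71×(110.6−61.1) + 351.0 + 1.13×(172−110.6) = 505.03 kJ/kg
Q = 42400 MJ/h = 11778 kJ/s = 11778 kJ/s
ṁ = Q/Δh = 11778 / 505.03 = 23.321 kg/s

ṁ = 23.3 kg/s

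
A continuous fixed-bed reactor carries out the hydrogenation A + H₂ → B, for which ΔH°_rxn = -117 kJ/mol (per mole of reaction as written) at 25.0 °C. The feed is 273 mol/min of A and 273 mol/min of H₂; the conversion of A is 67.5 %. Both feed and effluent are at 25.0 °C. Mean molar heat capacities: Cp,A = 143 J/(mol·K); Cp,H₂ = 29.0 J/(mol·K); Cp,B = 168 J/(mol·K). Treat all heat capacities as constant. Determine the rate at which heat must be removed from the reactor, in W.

Extent of reaction ξ = 0.675 × 273 = 184.28 mol/min
Reaction term: ξ·ΔH°_rxn = 184.28 × -117 = -21560 kJ/min
Q = ΔH = -21560 kJ/min = -359.34 kW
Heat removed = 359340 W

Q_out = 359000 W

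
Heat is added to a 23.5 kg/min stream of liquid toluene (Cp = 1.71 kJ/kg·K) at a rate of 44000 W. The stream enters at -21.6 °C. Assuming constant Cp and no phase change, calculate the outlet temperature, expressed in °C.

Q = 44000 W = 2640 kJ/min
ΔT = Q/(ṁ·Cp) = 2640/(23.5×1.71) = 65.696 K
T_out = -21.6 + 65.696 = 44.096 °C

T_out = 44.1 °C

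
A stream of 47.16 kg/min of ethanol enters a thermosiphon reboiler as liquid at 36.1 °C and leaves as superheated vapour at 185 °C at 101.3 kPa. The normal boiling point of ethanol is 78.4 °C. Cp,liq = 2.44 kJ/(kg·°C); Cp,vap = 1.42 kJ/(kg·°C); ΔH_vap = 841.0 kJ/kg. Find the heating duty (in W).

Q = 861000 W

liquid 36.1→78.4 °C: 103.21 kJ/kg
vaporisation at 78.4 °C: 841 kJ/kg
vapour 78.4→185 °C: 151.37 kJ/kg
Δh = 103.21 + 841 + 151.37 = 1095.6 kJ/kg
Q = ṁ·Δh = 47.16 kg/min × 1095.6 kJ/kg = 51668 kJ/min
|Q| = 861.13 kW = 861130 W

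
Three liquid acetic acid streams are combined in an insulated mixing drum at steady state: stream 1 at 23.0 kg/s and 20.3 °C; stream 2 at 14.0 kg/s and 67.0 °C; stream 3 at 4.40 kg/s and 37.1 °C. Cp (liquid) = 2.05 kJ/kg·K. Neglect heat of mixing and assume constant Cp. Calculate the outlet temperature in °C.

T_out = 37.9 °C

Adiabatic, steady state ⇒ Σ ṁᵢCp,ᵢ(T_out − Tᵢ) = 0
T_out = Σ ṁᵢCp,ᵢTᵢ / Σ ṁᵢCp,ᵢ
      = 3214.7 / 84.87 = 37.878 °C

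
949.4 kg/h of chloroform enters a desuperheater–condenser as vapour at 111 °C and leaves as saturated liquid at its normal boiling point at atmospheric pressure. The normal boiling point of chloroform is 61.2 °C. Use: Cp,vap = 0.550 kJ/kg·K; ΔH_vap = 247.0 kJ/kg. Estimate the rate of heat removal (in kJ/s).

vapour 111→61.2 °C: -27.39 kJ/kg
condensation at 61.2 °C: -247 kJ/kg
Δh = -27.39 + -247 = -274.39 kJ/kg
Q = ṁ·Δh = 949.4 kg/h × -274.39 kJ/kg = -260510 kJ/h
|Q| = 72.363 kW

Q_c = 72.4 kJ/s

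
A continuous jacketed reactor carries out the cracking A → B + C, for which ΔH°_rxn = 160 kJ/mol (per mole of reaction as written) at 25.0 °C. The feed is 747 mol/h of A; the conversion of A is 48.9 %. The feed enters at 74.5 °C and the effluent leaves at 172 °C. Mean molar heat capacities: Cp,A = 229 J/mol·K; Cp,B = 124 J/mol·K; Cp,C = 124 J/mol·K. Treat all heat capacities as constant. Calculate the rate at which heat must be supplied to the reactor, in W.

Extent of reaction ξ = 0.489 × 747 = 365.28 mol/h
Reaction term: ξ·ΔH°_rxn = 365.28 × 160 = 58445 kJ/h
Sensible, feed 74.5→25 °C: -8467.6 kJ/h
Outlet flows (mol/h): A 381.72, B 365.28, C 365.28
Sensible, products 25→172 °C: 26166 kJ/h
Q = ΔH = 76144 kJ/h = 21.151 kW
Heat supplied = 21151 W

Q_in = 21200 W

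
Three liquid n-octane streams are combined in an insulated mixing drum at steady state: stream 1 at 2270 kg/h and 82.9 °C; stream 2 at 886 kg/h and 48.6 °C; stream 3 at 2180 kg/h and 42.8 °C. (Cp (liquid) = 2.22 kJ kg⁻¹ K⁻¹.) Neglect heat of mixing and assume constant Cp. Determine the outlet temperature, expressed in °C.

T_out = 60.8 °C

Energy balance with Q = 0: Σ ṁᵢCp,ᵢ(T_out − Tᵢ) = 0
Σ ṁᵢCp,ᵢTᵢ = 2270×2.22×82.9 + 886×2.22×48.6 + 2180×2.22×42.8 = 720490
Σ ṁᵢCp,ᵢ = 2270×2.22 + 886×2.22 + 2180×2.22 = 11846
T_out = 720490 / 11846 = 60.822 °C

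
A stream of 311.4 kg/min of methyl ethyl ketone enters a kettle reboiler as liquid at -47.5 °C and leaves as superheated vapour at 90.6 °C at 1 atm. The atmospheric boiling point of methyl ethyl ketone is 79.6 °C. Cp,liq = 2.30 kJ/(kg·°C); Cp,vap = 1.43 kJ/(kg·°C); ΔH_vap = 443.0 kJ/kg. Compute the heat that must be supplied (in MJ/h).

Q = 14000 MJ/h

liquid -47.5→79.6 °C: 292.33 kJ/kg
vaporisation at 79.6 °C: 443 kJ/kg
vapour 79.6→90.6 °C: 15.73 kJ/kg
Δh = 292.33 + 443 + 15.73 = 751.06 kJ/kg
Q = ṁ·Δh = 311.4 kg/min × 751.06 kJ/kg = 233880 kJ/min
|Q| = 3898 kW = 14033 MJ/h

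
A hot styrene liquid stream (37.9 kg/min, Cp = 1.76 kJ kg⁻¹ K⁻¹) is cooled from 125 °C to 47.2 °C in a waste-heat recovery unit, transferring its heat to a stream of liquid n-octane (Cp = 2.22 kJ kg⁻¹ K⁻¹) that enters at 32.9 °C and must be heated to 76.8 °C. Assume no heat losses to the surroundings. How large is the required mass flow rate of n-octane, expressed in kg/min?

ṁ_c = 53.2 kg/min

Heat released by hot stream: Q = 37.9 × 1.76 × (125 − 47.2) = 5189.6 kJ/min
Energy balance on cold side (adiabatic exchanger): Q = ṁ_c·Cp_c·(T_c,out − T_c,in)
ṁ_c = 5189.6 / [2.22 × (76.8 − 32.9)] = 53.249 kg/min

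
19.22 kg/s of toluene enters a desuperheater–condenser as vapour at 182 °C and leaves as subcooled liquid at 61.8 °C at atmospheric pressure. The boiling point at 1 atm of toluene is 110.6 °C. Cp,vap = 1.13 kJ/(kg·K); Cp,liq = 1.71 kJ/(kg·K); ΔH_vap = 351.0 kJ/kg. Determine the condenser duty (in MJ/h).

vapour 182→110.6 °C: -80.682 kJ/kg
condensation at 110.6 °C: -351 kJ/kg
liquid 110.6→61.8 °C: -83.448 kJ/kg
Δh = -80.682 + -351 + -83.448 = -515.13 kJ/kg
Q = ṁ·Δh = 19.22 kg/s × -515.13 kJ/kg = -9900.8 kJ/s
|Q| = 9900.8 kW = 35643 MJ/h

Q_c = 35600 MJ/h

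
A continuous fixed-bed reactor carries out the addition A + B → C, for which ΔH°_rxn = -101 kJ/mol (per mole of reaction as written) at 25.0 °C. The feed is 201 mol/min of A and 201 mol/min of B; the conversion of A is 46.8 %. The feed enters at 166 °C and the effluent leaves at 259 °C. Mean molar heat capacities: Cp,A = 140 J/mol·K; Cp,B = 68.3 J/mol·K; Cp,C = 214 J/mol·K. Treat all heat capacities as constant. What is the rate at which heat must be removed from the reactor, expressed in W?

Q_out = 91400 W

Extent of reaction ξ = 0.468 × 201 = 94.068 mol/min
Reaction term: ξ·ΔH°_rxn = 94.068 × -101 = -9500.9 kJ/min
Sensible, feed 166→25 °C: -5903.4 kJ/min
Outlet flows (mol/min): A 106.93, B 106.93, C 94.068
Sensible, products 25→259 °C: 9922.7 kJ/min
Q = ΔH = -5481.6 kJ/min = -91.361 kW
Heat removed = 91361 W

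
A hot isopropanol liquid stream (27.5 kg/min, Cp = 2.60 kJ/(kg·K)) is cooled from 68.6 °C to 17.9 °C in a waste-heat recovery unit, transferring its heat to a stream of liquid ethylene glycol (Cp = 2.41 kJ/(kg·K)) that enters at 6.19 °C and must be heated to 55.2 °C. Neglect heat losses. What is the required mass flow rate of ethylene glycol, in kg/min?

ṁ_c = 30.7 kg/min

Heat released by hot stream: Q = 27.5 × 2.60 × (68.6 − 17.9) = 3625 kJ/min
Energy balance on cold side (adiabatic exchanger): Q = ṁ_c·Cp_c·(T_c,out − T_c,in)
ṁ_c = 3625 / [2.41 × (55.2 − 6.19)] = 30.691 kg/min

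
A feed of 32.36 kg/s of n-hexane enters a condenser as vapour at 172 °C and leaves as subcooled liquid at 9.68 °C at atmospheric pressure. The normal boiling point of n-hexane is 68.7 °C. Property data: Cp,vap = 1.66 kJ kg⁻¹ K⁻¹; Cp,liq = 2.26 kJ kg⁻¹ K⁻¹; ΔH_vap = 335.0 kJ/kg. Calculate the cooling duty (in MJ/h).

vapour 172→68.7 °C: -171.48 kJ/kg
condensation at 68.7 °C: -335 kJ/kg
liquid 68.7→9.68 °C: -133.39 kJ/kg
Δh = -171.48 + -335 + -133.39 = -639.86 kJ/kg
Q = ṁ·Δh = 32.36 kg/s × -639.86 kJ/kg = -20706 kJ/s
|Q| = 20706 kW = 74542 MJ/h

Q_c = 74500 MJ/h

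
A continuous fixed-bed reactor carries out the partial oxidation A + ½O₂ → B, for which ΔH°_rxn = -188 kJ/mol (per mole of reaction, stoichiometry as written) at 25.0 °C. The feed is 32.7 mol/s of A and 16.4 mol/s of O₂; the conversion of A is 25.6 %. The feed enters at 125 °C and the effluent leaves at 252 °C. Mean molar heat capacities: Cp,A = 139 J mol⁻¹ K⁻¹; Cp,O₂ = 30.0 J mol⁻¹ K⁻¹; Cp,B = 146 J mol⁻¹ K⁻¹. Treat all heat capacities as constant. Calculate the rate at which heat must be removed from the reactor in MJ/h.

Extent of reaction ξ = 0.256 × 32.7 = 8.3712 mol/s
Reaction term: ξ·ΔH°_rxn = 8.3712 × -188 = -1573.8 kJ/s
Sensible, feed 125→25 °C: -503.73 kJ/s
Outlet flows (mol/s): A 24.329, O₂ 12.214, B 8.3712
Sensible, products 25→252 °C: 1128.3 kJ/s
Q = ΔH = -949.25 kJ/s = -949.25 kW
Heat removed = 3417.3 MJ/h

Q_out = 3420 MJ/h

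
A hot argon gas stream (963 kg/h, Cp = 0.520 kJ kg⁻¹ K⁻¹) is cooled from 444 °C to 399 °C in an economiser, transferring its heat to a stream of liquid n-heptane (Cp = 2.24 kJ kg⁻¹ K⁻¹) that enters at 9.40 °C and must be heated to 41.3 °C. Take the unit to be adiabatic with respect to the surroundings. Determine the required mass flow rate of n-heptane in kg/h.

Heat released by hot stream: Q = 963 × 0.520 × (444 − 399) = 22534 kJ/h
Energy balance on cold side (adiabatic exchanger): Q = ṁ_c·Cp_c·(T_c,out − T_c,in)
ṁ_c = 22534 / [2.24 × (41.3 − 9.40)] = 315.36 kg/h

ṁ_c = 315 kg/h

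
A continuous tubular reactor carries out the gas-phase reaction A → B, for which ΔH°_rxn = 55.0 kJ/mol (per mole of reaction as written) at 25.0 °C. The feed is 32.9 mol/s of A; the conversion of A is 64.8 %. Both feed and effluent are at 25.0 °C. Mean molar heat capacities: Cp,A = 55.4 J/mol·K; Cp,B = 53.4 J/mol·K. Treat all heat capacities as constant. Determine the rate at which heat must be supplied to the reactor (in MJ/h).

Extent of reaction ξ = 0.648 × 32.9 = 21.319 mol/s
Reaction term: ξ·ΔH°_rxn = 21.319 × 55.0 = 1172.6 kJ/s
Q = ΔH = 1172.6 kJ/s = 1172.6 kW
Heat supplied = 4221.2 MJ/h

Q_in = 4220 MJ/h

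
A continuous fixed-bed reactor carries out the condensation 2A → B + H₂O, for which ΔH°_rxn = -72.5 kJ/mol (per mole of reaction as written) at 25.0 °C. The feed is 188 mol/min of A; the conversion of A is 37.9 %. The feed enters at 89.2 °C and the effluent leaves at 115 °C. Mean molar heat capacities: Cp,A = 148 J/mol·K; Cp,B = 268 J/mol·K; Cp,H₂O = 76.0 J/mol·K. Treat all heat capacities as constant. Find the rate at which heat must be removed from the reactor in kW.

Q_out = 28.5 kW

Extent of reaction ξ = 0.379 × 188 / 2 = 35.626 mol/min
Reaction term: ξ·ΔH°_rxn = 35.626 × -72.5 = -2582.9 kJ/min
Sensible, feed 89.2→25 °C: -1786.3 kJ/min
Outlet flows (mol/min): A 116.75, B 35.626, H₂O 35.626
Sensible, products 25→115 °C: 2658.1 kJ/min
Q = ΔH = -1711.1 kJ/min = -28.519 kW
Heat removed = 28.519 kW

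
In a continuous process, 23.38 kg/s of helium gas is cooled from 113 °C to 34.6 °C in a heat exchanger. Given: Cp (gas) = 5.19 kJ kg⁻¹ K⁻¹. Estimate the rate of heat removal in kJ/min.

Q_c = 571000 kJ/min

Q = ṁ·Cp·ΔT = 23.38 × 5.19 × (34.6 − 113) = -9513.2 kJ/s
Cooling duty = 570790 kJ/min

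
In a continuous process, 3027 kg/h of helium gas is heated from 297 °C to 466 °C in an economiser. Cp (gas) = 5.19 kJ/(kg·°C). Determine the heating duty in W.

Q = 738000 W

Q = ṁ·Cp·ΔT = 3027 × 5.19 × (466 − 297) = 2.655e+06 kJ/h
Converting: 2.655e+06 / 3600 s = 737.5 kW
Heating duty = 737500 W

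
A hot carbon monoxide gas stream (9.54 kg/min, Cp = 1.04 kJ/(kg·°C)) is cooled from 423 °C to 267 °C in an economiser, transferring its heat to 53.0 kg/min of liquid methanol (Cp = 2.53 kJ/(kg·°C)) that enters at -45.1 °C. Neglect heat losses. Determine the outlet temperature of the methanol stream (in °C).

Heat released by hot stream: Q = 9.54 × 1.04 × (423 − 267) = 1547.8 kJ/min
Energy balance on cold side (adiabatic exchanger): Q = ṁ_c·Cp_c·(T_c,out − T_c,in)
T_c,out = -45.1 + 1547.8/(53.0 × 2.53) = -33.557 °C

T_c,out = -33.6 °C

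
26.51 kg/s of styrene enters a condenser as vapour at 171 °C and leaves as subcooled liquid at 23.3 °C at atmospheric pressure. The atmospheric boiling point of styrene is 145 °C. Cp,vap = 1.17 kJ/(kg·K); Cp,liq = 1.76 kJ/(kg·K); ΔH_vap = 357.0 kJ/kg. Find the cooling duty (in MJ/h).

Q_c = 57400 MJ/h

vapour 171→145 °C: -30.42 kJ/kg
condensation at 145 °C: -357 kJ/kg
liquid 145→23.3 °C: -214.19 kJ/kg
Δh = -30.42 + -357 + -214.19 = -601.61 kJ/kg
Q = ṁ·Δh = 26.51 kg/s × -601.61 kJ/kg = -15949 kJ/s
|Q| = 15949 kW = 57415 MJ/h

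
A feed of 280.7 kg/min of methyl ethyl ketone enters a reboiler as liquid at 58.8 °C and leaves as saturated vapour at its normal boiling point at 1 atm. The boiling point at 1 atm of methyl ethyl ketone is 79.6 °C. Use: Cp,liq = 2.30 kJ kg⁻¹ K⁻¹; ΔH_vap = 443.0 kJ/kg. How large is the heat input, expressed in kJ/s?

Q = 2300 kJ/s

liquid 58.8→79.6 °C: 47.84 kJ/kg
vaporisation at 79.6 °C: 443 kJ/kg
Δh = 47.84 + 443 = 490.84 kJ/kg
Q = ṁ·Δh = 280.7 kg/min × 490.84 kJ/kg = 137780 kJ/min
|Q| = 2296.3 kW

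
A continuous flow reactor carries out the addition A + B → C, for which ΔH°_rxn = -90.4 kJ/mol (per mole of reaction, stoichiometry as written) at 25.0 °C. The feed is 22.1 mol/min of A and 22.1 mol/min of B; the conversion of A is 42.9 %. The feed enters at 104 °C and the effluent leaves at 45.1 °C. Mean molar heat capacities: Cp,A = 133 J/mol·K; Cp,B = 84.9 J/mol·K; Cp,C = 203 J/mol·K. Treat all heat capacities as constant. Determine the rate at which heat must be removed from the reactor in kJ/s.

Extent of reaction ξ = 0.429 × 22.1 = 9.4809 mol/min
Reaction term: ξ·ΔH°_rxn = 9.4809 × -90.4 = -857.07 kJ/min
Sensible, feed 104→25 °C: -380.43 kJ/min
Outlet flows (mol/min): A 12.619, B 12.619, C 9.4809
Sensible, products 25→45.1 °C: 93.954 kJ/min
Q = ΔH = -1143.6 kJ/min = -19.059 kW
Heat removed = 19.059 kJ/s

Q_out = 19.1 kJ/s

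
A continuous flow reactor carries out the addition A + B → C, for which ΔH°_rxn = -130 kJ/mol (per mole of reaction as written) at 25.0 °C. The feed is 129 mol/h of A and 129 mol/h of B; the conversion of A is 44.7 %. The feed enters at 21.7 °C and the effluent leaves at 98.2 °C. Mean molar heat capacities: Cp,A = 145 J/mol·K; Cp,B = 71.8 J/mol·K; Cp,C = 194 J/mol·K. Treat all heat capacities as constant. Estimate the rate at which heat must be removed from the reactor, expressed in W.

Extent of reaction ξ = 0.447 × 129 = 57.663 mol/h
Reaction term: ξ·ΔH°_rxn = 57.663 × -130 = -7496.2 kJ/h
Sensible, feed 21.7→25 °C: 92.292 kJ/h
Outlet flows (mol/h): A 71.337, B 71.337, C 57.663
Sensible, products 25→98.2 °C: 1951 kJ/h
Q = ΔH = -5452.9 kJ/h = -1.5147 kW
Heat removed = 1514.7 W

Q_out = 1510 W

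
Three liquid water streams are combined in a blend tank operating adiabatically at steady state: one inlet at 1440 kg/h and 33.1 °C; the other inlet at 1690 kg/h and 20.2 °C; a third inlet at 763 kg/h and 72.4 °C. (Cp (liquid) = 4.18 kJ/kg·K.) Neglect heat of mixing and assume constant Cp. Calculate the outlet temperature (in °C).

T_out = 35.2 °C

Energy balance with Q = 0: Σ ṁᵢCp,ᵢ(T_out − Tᵢ) = 0
T_out = Σ ṁᵢCp,ᵢTᵢ / Σ ṁᵢCp,ᵢ
      = 572840 / 16273 = 35.202 °C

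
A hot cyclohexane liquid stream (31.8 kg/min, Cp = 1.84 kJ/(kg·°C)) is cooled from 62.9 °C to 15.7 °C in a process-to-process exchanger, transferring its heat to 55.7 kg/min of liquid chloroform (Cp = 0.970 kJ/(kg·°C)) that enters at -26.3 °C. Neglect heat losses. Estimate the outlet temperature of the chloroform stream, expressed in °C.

Heat released by hot stream: Q = 31.8 × 1.84 × (62.9 − 15.7) = 2761.8 kJ/min
Energy balance on cold side (adiabatic exchanger): Q = ṁ_c·Cp_c·(T_c,out − T_c,in)
T_c,out = -26.3 + 2761.8/(55.7 × 0.970) = 24.816 °C

T_c,out = 24.8 °C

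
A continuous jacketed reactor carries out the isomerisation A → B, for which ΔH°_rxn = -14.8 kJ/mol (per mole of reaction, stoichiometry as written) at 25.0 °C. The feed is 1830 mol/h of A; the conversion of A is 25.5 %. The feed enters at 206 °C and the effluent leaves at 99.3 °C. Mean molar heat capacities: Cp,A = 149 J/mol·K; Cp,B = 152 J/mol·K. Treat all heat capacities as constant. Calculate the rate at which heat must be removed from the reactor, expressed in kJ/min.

Extent of reaction ξ = 0.255 × 1830 = 466.65 mol/h
Reaction term: ξ·ΔH°_rxn = 466.65 × -14.8 = -6906.4 kJ/h
Sensible, feed 206→25 °C: -49353 kJ/h
Outlet flows (mol/h): A 1363.3, B 466.65
Sensible, products 25→99.3 °C: 20363 kJ/h
Q = ΔH = -35896 kJ/h = -9.9712 kW
Heat removed = 598.27 kJ/min

Q_out = 598 kJ/min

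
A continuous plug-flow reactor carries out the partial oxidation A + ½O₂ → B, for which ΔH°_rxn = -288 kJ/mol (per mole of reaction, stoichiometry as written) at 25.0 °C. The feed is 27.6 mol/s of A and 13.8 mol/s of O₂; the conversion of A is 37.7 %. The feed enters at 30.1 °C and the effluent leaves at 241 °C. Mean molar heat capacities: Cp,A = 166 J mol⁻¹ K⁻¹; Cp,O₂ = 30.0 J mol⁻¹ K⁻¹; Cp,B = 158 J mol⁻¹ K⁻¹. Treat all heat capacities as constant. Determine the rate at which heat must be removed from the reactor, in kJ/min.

Extent of reaction ξ = 0.377 × 27.6 = 10.405 mol/s
Reaction term: ξ·ΔH°_rxn = 10.405 × -288 = -2996.7 kJ/s
Sensible, feed 30.1→25 °C: -25.478 kJ/s
Outlet flows (mol/s): A 17.195, O₂ 8.5974, B 10.405
Sensible, products 25→241 °C: 1027.4 kJ/s
Q = ΔH = -1994.8 kJ/s = -1994.8 kW
Heat removed = 119690 kJ/min

Q_out = 120000 kJ/min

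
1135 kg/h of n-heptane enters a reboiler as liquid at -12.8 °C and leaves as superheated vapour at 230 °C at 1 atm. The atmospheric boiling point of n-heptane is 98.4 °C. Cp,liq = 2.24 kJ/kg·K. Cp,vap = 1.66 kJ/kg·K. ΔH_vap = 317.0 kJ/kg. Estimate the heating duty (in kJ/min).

liquid -12.8→98.4 °C: 249.09 kJ/kg
vaporisation at 98.4 °C: 317 kJ/kg
vapour 98.4→230 °C: 218.46 kJ/kg
Δh = 249.09 + 317 + 218.46 = 784.54 kJ/kg
Q = ṁ·Δh = 1135 kg/h × 784.54 kJ/kg = 890460 kJ/h
|Q| = 247.35 kW = 14841 kJ/min

Q = 14800 kJ/min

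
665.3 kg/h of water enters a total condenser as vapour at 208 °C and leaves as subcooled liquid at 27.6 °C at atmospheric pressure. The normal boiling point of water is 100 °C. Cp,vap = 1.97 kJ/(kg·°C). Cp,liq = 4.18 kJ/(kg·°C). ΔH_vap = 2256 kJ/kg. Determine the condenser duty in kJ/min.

Q_c = 30700 kJ/min

vapour 208→100 °C: -212.76 kJ/kg
condensation at 100 °C: -2256 kJ/kg
liquid 100→27.6 °C: -302.63 kJ/kg
Δh = -212.76 + -2256 + -302.63 = -2771.4 kJ/kg
Q = ṁ·Δh = 665.3 kg/h × -2771.4 kJ/kg = -1.8438e+06 kJ/h
|Q| = 512.17 kW = 30730 kJ/min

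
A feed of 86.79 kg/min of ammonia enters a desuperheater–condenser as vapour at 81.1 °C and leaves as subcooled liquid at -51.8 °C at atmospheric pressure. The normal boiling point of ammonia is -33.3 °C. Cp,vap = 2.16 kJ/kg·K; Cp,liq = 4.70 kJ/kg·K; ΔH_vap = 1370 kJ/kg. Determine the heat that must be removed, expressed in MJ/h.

Q_c = 8870 MJ/h

vapour 81.1→-33.3 °C: -247.1 kJ/kg
condensation at -33.3 °C: -1370 kJ/kg
liquid -33.3→-51.8 °C: -86.95 kJ/kg
Δh = -247.1 + -1370 + -86.95 = -1704.1 kJ/kg
Q = ṁ·Δh = 86.79 kg/min × -1704.1 kJ/kg = -147890 kJ/min
|Q| = 2464.9 kW = 8873.7 MJ/h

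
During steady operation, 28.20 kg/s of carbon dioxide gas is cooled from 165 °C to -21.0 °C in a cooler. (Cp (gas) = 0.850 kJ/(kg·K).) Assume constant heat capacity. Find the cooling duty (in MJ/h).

Q = ṁ·Cp·ΔT = 28.20 × 0.850 × (-21.0 − 165) = -4458.4 kJ/s
Cooling duty = 16050 MJ/h

Q_c = 16100 MJ/h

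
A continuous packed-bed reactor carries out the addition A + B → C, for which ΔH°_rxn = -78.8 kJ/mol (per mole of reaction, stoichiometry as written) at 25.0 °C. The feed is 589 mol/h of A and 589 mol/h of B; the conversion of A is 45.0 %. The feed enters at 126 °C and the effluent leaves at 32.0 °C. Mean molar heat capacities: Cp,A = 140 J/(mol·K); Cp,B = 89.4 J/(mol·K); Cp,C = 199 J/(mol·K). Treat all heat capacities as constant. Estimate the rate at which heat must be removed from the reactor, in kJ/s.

Extent of reaction ξ = 0.450 × 589 = 265.05 mol/h
Reaction term: ξ·ΔH°_rxn = 265.05 × -78.8 = -20886 kJ/h
Sensible, feed 126→25 °C: -13647 kJ/h
Outlet flows (mol/h): A 323.95, B 323.95, C 265.05
Sensible, products 25→32.0 °C: 889.41 kJ/h
Q = ΔH = -33643 kJ/h = -9.3454 kW
Heat removed = 9.3454 kJ/s

Q_out = 9.35 kJ/s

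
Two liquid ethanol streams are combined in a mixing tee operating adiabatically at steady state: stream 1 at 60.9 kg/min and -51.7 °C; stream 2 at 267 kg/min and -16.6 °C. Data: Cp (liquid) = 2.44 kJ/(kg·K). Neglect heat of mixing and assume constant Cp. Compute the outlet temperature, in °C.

T_out = -23.1 °C

Adiabatic, steady state ⇒ Σ ṁᵢCp,ᵢ(T_out − Tᵢ) = 0
T_out = Σ ṁᵢCp,ᵢTᵢ / Σ ṁᵢCp,ᵢ
      = -18497 / 800.08 = -23.119 °C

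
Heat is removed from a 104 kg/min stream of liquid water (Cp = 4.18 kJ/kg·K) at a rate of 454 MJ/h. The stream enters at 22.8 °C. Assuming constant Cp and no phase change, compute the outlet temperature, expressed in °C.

Q = 454 MJ/h = 7566.7 kJ/min
ΔT = Q/(ṁ·Cp) = 7566.7/(104×4.18) = 17.406 K
T_out = 22.8 − 17.406 = 5.3942 °C

T_out = 5.39 °C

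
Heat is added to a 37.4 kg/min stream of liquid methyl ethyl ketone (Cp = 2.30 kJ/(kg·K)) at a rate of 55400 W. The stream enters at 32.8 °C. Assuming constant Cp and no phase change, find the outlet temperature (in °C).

Q = 55400 W = 3324 kJ/min
ΔT = Q/(ṁ·Cp) = 3324/(37.4×2.30) = 38.642 K
T_out = 32.8 + 38.642 = 71.442 °C

T_out = 71.4 °C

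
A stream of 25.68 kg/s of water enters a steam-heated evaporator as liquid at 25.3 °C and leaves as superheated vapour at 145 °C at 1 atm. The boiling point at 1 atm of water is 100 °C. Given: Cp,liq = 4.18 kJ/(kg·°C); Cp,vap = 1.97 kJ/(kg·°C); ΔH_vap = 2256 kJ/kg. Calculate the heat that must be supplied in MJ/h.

liquid 25.3→100 °C: 312.25 kJ/kg
vaporisation at 100 °C: 2256 kJ/kg
vapour 100→145 °C: 88.65 kJ/kg
Δh = 312.25 + 2256 + 88.65 = 2656.9 kJ/kg
Q = ṁ·Δh = 25.68 kg/s × 2656.9 kJ/kg = 68229 kJ/s
|Q| = 68229 kW = 245620 MJ/h

Q = 246000 MJ/h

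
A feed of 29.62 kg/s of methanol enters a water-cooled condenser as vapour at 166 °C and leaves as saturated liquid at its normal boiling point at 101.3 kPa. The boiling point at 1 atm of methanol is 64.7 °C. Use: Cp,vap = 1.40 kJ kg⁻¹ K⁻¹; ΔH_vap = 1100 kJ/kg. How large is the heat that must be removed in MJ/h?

Q_c = 132000 MJ/h

vapour 166→64.7 °C: -141.82 kJ/kg
condensation at 64.7 °C: -1100 kJ/kg
Δh = -141.82 + -1100 = -1241.8 kJ/kg
Q = ṁ·Δh = 29.62 kg/s × -1241.8 kJ/kg = -36783 kJ/s
|Q| = 36783 kW = 132420 MJ/h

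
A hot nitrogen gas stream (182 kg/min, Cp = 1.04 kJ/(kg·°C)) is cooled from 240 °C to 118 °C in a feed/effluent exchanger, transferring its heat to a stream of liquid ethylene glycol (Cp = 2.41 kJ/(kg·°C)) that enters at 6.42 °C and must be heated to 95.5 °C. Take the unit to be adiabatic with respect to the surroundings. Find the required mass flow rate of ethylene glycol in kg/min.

Heat released by hot stream: Q = 182 × 1.04 × (240 − 118) = 23092 kJ/min
Energy balance on cold side (adiabatic exchanger): Q = ṁ_c·Cp_c·(T_c,out − T_c,in)
ṁ_c = 23092 / [2.41 × (95.5 − 6.42)] = 107.56 kg/min

ṁ_c = 108 kg/min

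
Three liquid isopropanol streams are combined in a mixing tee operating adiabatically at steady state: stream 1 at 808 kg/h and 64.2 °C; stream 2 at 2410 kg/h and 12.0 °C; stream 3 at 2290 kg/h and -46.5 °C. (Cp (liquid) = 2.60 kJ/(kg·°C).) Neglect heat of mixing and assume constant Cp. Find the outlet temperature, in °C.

T_out = -4.66 °C

No heat crosses the boundary, so H_out = H_in.
Σ ṁᵢCp,ᵢTᵢ = 808×2.60×64.2 + 2410×2.60×12.0 + 2290×2.60×-46.5 = -66798
Σ ṁᵢCp,ᵢ = 808×2.60 + 2410×2.60 + 2290×2.60 = 14321
T_out = -66798 / 14321 = -4.6644 °C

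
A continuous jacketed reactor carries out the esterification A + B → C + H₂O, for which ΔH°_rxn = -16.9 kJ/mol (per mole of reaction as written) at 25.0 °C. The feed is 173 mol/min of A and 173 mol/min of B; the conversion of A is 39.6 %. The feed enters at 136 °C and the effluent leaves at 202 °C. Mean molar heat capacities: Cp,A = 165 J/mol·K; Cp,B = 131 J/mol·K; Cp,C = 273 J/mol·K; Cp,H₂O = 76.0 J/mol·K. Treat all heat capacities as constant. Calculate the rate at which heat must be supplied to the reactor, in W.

Q_in = 47700 W

Extent of reaction ξ = 0.396 × 173 = 68.508 mol/min
Reaction term: ξ·ΔH°_rxn = 68.508 × -16.9 = -1157.8 kJ/min
Sensible, feed 136→25 °C: -5684.1 kJ/min
Outlet flows (mol/min): A 104.49, B 104.49, C 68.508, H₂O 68.508
Sensible, products 25→202 °C: 9706.5 kJ/min
Q = ΔH = 2864.6 kJ/min = 47.744 kW
Heat supplied = 47744 W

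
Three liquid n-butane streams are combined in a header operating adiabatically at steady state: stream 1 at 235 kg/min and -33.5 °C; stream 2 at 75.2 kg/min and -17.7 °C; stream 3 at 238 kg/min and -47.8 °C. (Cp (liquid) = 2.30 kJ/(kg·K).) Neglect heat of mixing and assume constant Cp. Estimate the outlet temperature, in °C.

Energy balance with Q = 0: Σ ṁᵢCp,ᵢ(T_out − Tᵢ) = 0
Σ ṁᵢCp,ᵢTᵢ = 235×2.30×-33.5 + 75.2×2.30×-17.7 + 238×2.30×-47.8 = -47334
Σ ṁᵢCp,ᵢ = 235×2.30 + 75.2×2.30 + 238×2.30 = 1260.9
T_out = -47334 / 1260.9 = -37.541 °C

T_out = -37.5 °C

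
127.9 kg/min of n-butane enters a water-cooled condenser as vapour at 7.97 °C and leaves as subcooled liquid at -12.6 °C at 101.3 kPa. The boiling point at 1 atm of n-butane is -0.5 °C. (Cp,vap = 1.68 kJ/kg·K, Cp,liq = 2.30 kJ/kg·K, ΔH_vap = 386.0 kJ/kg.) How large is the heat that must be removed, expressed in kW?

Q_c = 912 kW

vapour 7.97→-0.5 °C: -14.23 kJ/kg
condensation at -0.5 °C: -386 kJ/kg
liquid -0.5→-12.6 °C: -27.83 kJ/kg
Δh = -14.23 + -386 + -27.83 = -428.06 kJ/kg
Q = ṁ·Δh = 127.9 kg/min × -428.06 kJ/kg = -54749 kJ/min
|Q| = 912.48 kW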